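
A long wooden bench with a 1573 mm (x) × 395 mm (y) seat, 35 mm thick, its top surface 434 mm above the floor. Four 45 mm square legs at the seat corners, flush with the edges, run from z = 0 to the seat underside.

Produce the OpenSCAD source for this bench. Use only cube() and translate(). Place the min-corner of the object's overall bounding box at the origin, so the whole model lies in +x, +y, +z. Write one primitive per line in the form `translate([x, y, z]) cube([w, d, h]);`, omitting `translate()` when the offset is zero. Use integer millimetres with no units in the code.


// leg_h = 434 − 35 = 399
translate([0, 0, 399]) cube([1573, 395, 35]);
cube([45, 45, 399]);
translate([0, 350, 0]) cube([45, 45, 399]);
translate([1528, 0, 0]) cube([45, 45, 399]);
translate([1528, 350, 0]) cube([45, 45, 399]);


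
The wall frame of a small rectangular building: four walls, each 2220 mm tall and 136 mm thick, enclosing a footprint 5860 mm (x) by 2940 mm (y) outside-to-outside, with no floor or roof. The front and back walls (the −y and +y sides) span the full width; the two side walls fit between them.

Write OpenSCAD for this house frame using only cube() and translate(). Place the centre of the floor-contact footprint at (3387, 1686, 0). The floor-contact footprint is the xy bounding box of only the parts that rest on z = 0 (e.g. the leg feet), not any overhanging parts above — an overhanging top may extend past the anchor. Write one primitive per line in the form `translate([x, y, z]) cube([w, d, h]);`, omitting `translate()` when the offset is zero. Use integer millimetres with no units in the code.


translate([457, 216, 0]) cube([5860, 136, 2220]);
translate([457, 3020, 0]) cube([5860, 136, 2220]);
translate([457, 352, 0]) cube([136, 2668, 2220]);
translate([6181, 352, 0]) cube([136, 2668, 2220]);


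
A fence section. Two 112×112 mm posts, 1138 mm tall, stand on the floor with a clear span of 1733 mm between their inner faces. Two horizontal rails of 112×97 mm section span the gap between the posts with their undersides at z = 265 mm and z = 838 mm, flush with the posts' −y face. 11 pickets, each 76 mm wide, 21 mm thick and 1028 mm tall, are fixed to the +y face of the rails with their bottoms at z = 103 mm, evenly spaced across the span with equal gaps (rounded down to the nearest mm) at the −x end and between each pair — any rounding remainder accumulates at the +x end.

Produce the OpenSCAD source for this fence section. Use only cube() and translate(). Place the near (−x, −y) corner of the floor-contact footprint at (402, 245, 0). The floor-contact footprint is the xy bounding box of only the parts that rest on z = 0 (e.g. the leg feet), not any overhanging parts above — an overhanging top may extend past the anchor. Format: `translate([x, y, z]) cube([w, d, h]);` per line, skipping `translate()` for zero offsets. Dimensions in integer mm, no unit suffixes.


translate([402, 245, 0]) cube([112, 112, 1138]);
translate([2247, 245, 0]) cube([112, 112, 1138]);
translate([514, 245, 265]) cube([1733, 112, 97]);
translate([514, 245, 838]) cube([1733, 112, 97]);
translate([588, 357, 103]) cube([76, 21, 1028]);
translate([738, 357, 103]) cube([76, 21, 1028]);
translate([888, 357, 103]) cube([76, 21, 1028]);
translate([1038, 357, 103]) cube([76, 21, 1028]);
translate([1188, 357, 103]) cube([76, 21, 1028]);
translate([1338, 357, 103]) cube([76, 21, 1028]);
translate([1488, 357, 103]) cube([76, 21, 1028]);
translate([1638, 357, 103]) cube([76, 21, 1028]);
translate([1788, 357, 103]) cube([76, 21, 1028]);
translate([1938, 357, 103]) cube([76, 21, 1028]);
translate([2088, 357, 103]) cube([76, 21, 1028]);


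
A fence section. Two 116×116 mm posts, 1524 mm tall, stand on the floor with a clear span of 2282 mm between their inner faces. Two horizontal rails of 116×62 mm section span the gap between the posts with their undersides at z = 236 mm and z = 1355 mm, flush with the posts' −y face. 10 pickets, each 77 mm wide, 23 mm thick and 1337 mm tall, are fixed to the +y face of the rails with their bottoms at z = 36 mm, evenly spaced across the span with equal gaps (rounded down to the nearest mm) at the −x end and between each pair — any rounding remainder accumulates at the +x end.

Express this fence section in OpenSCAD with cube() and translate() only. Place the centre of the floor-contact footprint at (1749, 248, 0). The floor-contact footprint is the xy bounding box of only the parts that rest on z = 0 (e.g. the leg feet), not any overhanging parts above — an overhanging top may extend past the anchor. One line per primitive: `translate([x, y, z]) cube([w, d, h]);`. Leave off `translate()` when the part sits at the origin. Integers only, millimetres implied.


translate([492, 190, 0]) cube([116, 116, 1524]);
translate([2890, 190, 0]) cube([116, 116, 1524]);
translate([608, 190, 236]) cube([2282, 116, 62]);
translate([608, 190, 1355]) cube([2282, 116, 62]);
translate([745, 306, 36]) cube([77, 23, 1337]);
translate([959, 306, 36]) cube([77, 23, 1337]);
translate([1173, 306, 36]) cube([77, 23, 1337]);
translate([1387, 306, 36]) cube([77, 23, 1337]);
translate([1601, 306, 36]) cube([77, 23, 1337]);
translate([1815, 306, 36]) cube([77, 23, 1337]);
translate([2029, 306, 36]) cube([77, 23, 1337]);
translate([2243, 306, 36]) cube([77, 23, 1337]);
translate([2457, 306, 36]) cube([77, 23, 1337]);
translate([2671, 306, 36]) cube([77, 23, 1337]);


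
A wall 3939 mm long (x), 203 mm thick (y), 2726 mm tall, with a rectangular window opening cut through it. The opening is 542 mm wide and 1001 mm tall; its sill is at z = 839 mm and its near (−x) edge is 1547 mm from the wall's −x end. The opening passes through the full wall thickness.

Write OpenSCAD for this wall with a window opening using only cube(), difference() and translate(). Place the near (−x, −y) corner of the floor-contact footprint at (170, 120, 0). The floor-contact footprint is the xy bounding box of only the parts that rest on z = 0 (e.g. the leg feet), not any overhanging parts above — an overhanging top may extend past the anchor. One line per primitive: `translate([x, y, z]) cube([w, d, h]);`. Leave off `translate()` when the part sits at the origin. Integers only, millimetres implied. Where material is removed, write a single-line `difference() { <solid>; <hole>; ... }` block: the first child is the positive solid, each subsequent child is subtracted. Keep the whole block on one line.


difference() { translate([170, 120, 0]) cube([3939, 203, 2726]); translate([1717, 120, 839]) cube([542, 203, 1001]); }


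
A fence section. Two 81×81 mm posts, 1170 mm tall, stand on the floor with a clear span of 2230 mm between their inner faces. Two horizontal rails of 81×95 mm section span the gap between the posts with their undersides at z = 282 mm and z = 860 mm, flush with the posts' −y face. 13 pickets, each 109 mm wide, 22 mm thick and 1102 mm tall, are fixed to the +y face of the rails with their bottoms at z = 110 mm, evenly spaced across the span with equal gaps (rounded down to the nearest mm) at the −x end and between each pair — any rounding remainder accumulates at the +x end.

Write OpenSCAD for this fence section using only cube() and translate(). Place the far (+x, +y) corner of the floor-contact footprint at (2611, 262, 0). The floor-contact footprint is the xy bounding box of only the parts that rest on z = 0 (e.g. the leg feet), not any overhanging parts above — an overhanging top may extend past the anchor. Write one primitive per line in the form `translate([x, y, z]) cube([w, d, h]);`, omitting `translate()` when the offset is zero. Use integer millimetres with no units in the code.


translate([219, 181, 0]) cube([81, 81, 1170]);
translate([2530, 181, 0]) cube([81, 81, 1170]);
translate([300, 181, 282]) cube([2230, 81, 95]);
translate([300, 181, 860]) cube([2230, 81, 95]);
translate([358, 262, 110]) cube([109, 22, 1102]);
translate([525, 262, 110]) cube([109, 22, 1102]);
translate([692, 262, 110]) cube([109, 22, 1102]);
translate([859, 262, 110]) cube([109, 22, 1102]);
translate([1026, 262, 110]) cube([109, 22, 1102]);
translate([1193, 262, 110]) cube([109, 22, 1102]);
translate([1360, 262, 110]) cube([109, 22, 1102]);
translate([1527, 262, 110]) cube([109, 22, 1102]);
translate([1694, 262, 110]) cube([109, 22, 1102]);
translate([1861, 262, 110]) cube([109, 22, 1102]);
translate([2028, 262, 110]) cube([109, 22, 1102]);
translate([2195, 262, 110]) cube([109, 22, 1102]);
translate([2362, 262, 110]) cube([109, 22, 1102]);


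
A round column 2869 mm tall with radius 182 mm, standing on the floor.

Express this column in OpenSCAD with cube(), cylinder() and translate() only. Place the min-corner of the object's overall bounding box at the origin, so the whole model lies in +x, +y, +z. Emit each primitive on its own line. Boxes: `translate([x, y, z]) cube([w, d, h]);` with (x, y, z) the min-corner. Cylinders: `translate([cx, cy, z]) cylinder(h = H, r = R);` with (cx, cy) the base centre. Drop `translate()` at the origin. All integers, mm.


translate([182, 182, 0]) cylinder(h = 2869, r = 182);


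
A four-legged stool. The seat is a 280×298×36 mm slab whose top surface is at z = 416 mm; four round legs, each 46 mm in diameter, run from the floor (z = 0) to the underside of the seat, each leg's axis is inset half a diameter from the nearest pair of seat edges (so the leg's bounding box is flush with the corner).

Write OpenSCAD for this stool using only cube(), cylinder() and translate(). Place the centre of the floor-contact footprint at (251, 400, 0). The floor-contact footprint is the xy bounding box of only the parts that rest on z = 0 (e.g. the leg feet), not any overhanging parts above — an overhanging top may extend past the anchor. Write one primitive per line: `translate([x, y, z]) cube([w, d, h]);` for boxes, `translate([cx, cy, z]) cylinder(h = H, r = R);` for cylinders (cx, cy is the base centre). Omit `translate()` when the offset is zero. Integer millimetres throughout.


translate([111, 251, 380]) cube([280, 298, 36]);
translate([134, 274, 0]) cylinder(h = 380, r = 23);
translate([368, 274, 0]) cylinder(h = 380, r = 23);
translate([134, 526, 0]) cylinder(h = 380, r = 23);
translate([368, 526, 0]) cylinder(h = 380, r = 23);


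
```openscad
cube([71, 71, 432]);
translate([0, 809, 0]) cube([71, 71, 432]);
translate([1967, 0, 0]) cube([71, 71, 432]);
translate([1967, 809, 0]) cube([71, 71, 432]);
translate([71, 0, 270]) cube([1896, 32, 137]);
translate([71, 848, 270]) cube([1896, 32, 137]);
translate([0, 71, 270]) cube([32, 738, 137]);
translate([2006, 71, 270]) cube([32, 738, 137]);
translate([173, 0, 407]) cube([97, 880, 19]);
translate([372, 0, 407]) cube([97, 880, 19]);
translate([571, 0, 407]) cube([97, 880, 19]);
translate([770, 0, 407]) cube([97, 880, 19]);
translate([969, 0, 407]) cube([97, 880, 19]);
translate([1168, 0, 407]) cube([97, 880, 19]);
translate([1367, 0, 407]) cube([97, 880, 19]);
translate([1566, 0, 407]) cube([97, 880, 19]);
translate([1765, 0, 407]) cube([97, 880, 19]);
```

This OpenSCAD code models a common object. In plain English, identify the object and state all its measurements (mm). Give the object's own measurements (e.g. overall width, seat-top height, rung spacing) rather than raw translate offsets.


A bed frame 2038 mm long (x) by 880 mm wide (y). Four 71×71 mm corner posts, 432 mm tall, at the corners of the footprint. Four rails of 32 mm thickness and 137 mm height run between adjacent posts with their undersides at z = 270 mm, their outer faces flush with the outside of the frame (the two x-running rails run between the posts' inner faces; the two y-running rails run between the posts' inner faces). 9 slats, each 97 mm wide (x) and 19 mm thick, lie across the top of the two x-running rails, running the full 880 mm width of the frame in y; along x they sit between the end posts with a 102 mm gap after the −x posts and between neighbouring slats, leaving 105 mm before the +x posts.


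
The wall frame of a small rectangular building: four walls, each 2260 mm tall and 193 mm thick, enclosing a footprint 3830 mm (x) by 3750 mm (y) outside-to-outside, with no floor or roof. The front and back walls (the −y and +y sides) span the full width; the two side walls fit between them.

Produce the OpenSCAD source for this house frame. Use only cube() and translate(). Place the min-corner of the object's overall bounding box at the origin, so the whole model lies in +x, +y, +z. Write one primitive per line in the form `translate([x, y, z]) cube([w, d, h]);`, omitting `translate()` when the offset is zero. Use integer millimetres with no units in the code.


cube([3830, 193, 2260]);
translate([0, 3557, 0]) cube([3830, 193, 2260]);
translate([0, 193, 0]) cube([193, 3364, 2260]);
translate([3637, 193, 0]) cube([193, 3364, 2260]);


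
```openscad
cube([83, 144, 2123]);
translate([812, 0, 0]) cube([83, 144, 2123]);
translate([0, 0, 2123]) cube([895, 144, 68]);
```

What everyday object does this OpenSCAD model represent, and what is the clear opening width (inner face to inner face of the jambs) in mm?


A door frame. The clear opening width is 729 mm.

Two 2123 mm tall posts with a header on top — a door frame. The left jamb is 83 mm wide at x = 0; the right jamb starts at x = 812. The clear opening is 812 − 83 = 729 mm.


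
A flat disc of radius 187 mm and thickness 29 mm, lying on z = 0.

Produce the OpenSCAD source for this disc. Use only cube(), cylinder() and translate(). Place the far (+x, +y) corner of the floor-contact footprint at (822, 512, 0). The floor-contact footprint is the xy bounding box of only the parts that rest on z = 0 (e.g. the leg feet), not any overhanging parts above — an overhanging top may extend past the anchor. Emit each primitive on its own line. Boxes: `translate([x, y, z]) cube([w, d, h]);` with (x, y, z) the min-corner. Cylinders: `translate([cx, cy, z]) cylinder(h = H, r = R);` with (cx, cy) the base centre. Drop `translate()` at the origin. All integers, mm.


translate([635, 325, 0]) cylinder(h = 29, r = 187);


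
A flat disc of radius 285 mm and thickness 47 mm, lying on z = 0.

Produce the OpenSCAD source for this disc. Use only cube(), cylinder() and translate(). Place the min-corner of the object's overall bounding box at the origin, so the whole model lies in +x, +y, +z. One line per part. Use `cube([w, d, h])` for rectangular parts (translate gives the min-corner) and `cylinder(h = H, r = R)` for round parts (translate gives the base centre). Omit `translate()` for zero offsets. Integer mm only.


translate([285, 285, 0]) cylinder(h = 47, r = 285);


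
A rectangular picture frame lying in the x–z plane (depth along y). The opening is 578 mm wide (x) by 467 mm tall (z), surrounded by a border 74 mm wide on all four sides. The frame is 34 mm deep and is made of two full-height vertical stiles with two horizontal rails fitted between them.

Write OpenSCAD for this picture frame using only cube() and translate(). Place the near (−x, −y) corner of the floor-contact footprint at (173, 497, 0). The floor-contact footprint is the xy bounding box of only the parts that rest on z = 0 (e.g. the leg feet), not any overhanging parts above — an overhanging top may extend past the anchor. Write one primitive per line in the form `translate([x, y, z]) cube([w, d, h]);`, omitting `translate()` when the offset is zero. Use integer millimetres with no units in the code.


translate([173, 497, 0]) cube([74, 34, 615]);
translate([825, 497, 0]) cube([74, 34, 615]);
translate([247, 497, 0]) cube([578, 34, 74]);
translate([247, 497, 541]) cube([578, 34, 74]);


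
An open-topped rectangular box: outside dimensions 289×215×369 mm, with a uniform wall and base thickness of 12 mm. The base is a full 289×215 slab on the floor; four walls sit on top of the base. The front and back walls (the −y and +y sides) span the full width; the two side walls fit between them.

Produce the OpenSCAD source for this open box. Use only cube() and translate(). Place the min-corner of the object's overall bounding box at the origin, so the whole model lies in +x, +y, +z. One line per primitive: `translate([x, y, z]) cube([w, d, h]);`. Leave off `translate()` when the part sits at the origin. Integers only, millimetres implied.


cube([289, 215, 12]);
translate([0, 0, 12]) cube([289, 12, 357]);
translate([0, 203, 12]) cube([289, 12, 357]);
translate([0, 12, 12]) cube([12, 191, 357]);
translate([277, 12, 12]) cube([12, 191, 357]);


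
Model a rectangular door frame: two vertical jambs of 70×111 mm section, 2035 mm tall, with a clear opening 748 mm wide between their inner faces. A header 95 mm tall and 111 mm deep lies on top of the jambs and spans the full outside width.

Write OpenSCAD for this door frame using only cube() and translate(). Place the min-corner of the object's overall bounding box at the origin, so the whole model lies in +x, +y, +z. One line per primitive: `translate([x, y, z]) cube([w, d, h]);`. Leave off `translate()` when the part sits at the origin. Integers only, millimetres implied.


cube([70, 111, 2035]);
translate([818, 0, 0]) cube([70, 111, 2035]);
translate([0, 0, 2035]) cube([888, 111, 95]);


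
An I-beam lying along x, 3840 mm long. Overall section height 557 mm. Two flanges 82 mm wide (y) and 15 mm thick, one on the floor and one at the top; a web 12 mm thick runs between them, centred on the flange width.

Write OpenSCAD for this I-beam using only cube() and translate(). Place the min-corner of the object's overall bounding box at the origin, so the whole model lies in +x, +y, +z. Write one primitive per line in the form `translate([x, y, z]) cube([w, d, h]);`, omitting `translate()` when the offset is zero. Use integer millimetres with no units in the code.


cube([3840, 82, 15]);
translate([0, 35, 15]) cube([3840, 12, 527]);
translate([0, 0, 542]) cube([3840, 82, 15]);


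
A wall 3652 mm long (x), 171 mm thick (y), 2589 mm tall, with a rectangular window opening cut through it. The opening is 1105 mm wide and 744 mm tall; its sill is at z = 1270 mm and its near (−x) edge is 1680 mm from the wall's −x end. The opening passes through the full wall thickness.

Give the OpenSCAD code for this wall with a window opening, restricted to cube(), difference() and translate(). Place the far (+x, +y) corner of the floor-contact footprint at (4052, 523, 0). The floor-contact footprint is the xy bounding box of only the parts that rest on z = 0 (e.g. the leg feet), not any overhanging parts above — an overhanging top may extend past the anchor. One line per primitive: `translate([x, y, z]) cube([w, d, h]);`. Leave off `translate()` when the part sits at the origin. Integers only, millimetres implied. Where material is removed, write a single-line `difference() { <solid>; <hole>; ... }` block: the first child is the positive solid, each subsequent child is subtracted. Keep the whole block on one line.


difference() { translate([400, 352, 0]) cube([3652, 171, 2589]); translate([2080, 352, 1270]) cube([1105, 171, 744]); }


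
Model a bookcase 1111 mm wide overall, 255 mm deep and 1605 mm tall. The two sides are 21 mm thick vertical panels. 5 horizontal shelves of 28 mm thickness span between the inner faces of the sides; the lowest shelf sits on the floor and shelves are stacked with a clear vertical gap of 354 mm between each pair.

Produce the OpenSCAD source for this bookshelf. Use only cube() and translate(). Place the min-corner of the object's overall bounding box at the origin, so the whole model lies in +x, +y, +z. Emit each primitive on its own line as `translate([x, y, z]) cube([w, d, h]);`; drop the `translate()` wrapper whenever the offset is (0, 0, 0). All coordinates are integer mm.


cube([21, 255, 1605]);
translate([1090, 0, 0]) cube([21, 255, 1605]);
translate([21, 0, 0]) cube([1069, 255, 28]);
translate([21, 0, 382]) cube([1069, 255, 28]);
translate([21, 0, 764]) cube([1069, 255, 28]);
translate([21, 0, 1146]) cube([1069, 255, 28]);
translate([21, 0, 1528]) cube([1069, 255, 28]);


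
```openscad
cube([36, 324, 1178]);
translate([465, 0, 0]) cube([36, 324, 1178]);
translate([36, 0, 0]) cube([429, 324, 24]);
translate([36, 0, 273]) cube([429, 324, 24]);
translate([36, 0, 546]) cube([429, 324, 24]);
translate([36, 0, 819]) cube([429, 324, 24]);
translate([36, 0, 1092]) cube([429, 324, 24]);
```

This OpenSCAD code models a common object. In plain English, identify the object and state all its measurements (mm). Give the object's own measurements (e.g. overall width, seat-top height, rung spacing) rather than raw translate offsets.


An open bookshelf. Two side panels, each 36 mm thick, 324 mm deep and 1178 mm tall, stand 501 mm apart (outside-to-outside). Between them sit 5 shelves, each 24 mm thick and 324 mm deep, spanning the full gap between the sides. The bottom shelf rests on the floor (its underside at z = 0) and the clear gap between one shelf's top and the next shelf's underside is 249 mm.


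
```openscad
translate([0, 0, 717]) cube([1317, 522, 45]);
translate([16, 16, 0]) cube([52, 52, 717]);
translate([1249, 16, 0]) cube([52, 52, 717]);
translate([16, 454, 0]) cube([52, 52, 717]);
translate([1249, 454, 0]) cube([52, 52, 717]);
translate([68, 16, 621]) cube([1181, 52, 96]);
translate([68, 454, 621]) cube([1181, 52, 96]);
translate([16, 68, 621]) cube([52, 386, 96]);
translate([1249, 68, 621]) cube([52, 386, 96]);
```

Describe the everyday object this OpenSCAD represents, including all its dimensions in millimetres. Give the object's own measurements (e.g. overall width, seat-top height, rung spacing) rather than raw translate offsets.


A table: top 1317 mm (x) × 522 mm (y), 45 mm thick, upper face at z = 762 mm, on four 52×52 mm square legs, each inset 16 mm from the nearest pair of top edges from z = 0 to the bottom of the top. Four apron rails, 52 mm thick and 96 mm tall, run between adjacent legs with their top edges flush with the underside of the top and their outer faces flush with the legs' outer faces.


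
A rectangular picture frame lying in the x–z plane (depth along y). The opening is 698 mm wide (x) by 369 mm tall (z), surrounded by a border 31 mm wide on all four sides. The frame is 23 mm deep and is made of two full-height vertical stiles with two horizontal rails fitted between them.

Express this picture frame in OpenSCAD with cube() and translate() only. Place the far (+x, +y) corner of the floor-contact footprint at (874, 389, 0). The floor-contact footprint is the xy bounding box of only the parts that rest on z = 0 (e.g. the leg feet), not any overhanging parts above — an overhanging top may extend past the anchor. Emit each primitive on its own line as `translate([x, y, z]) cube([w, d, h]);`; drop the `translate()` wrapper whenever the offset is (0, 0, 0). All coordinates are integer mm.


translate([114, 366, 0]) cube([31, 23, 431]);
translate([843, 366, 0]) cube([31, 23, 431]);
translate([145, 366, 0]) cube([698, 23, 31]);
translate([145, 366, 400]) cube([698, 23, 31]);


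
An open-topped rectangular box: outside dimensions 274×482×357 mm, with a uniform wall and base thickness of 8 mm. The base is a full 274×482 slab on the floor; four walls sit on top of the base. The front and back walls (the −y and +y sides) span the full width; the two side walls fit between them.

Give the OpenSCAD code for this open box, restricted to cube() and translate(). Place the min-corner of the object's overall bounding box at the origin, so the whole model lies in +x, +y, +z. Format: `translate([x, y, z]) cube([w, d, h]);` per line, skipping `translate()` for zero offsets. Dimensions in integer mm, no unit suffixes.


cube([274, 482, 8]);
translate([0, 0, 8]) cube([274, 8, 349]);
translate([0, 474, 8]) cube([274, 8, 349]);
translate([0, 8, 8]) cube([8, 466, 349]);
translate([266, 8, 8]) cube([8, 466, 349]);


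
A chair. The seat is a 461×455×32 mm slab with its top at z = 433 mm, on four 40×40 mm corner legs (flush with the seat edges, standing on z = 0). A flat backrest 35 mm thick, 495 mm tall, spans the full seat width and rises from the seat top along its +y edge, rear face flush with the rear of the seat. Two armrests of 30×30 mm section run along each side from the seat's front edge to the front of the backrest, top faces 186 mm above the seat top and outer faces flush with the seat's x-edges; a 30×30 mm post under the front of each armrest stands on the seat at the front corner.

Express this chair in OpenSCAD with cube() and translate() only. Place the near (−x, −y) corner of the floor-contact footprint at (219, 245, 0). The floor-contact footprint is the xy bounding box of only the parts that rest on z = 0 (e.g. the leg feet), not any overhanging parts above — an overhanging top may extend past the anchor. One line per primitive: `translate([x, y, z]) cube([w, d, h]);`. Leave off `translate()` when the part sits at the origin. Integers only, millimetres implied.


// leg_h = 433 - 32 = 401
// arm post h = 186 - 30 = 156
translate([219, 245, 401]) cube([461, 455, 32]);
translate([219, 245, 0]) cube([40, 40, 401]);
translate([640, 245, 0]) cube([40, 40, 401]);
translate([219, 660, 0]) cube([40, 40, 401]);
translate([640, 660, 0]) cube([40, 40, 401]);
translate([219, 665, 433]) cube([461, 35, 495]);
translate([219, 245, 589]) cube([30, 420, 30]);
translate([650, 245, 589]) cube([30, 420, 30]);
translate([219, 245, 433]) cube([30, 30, 156]);
translate([650, 245, 433]) cube([30, 30, 156]);


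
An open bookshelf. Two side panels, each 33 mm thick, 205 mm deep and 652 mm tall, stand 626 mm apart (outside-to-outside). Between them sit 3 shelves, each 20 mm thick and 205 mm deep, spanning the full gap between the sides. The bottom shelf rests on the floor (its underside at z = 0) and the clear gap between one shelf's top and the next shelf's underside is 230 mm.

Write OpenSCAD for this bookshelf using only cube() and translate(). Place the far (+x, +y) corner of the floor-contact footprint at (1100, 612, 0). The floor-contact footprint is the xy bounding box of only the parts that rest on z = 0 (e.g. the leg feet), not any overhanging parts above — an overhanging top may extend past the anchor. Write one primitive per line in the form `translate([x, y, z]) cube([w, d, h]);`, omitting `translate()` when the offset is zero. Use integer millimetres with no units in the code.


translate([474, 407, 0]) cube([33, 205, 652]);
translate([1067, 407, 0]) cube([33, 205, 652]);
translate([507, 407, 0]) cube([560, 205, 20]);
translate([507, 407, 250]) cube([560, 205, 20]);
translate([507, 407, 500]) cube([560, 205, 20]);


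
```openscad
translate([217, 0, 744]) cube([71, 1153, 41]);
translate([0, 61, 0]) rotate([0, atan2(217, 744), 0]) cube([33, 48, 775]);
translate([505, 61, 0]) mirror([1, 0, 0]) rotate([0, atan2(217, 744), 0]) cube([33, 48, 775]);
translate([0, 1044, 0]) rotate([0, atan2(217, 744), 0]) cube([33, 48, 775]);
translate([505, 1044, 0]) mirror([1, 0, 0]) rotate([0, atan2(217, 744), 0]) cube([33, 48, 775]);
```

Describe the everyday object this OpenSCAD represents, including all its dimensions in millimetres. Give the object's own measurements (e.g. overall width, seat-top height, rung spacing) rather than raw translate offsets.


A sawhorse. A 71×1153×41 mm beam (x, y, z) sits on two A-frame leg pairs. Each pair is two raked legs of 33×48 mm section (48 mm along y) splaying symmetrically in x. Each leg rises 744 mm vertically over 217 mm of horizontal reach and is 775 mm long along its own axis. Every leg's outer bottom edge rests on the floor and its outer top edge meets a bottom edge of the beam — the left legs (tilting toward +x) meet the beam's −x bottom edge, the right legs (their mirror images, tilting toward −x) meet its +x bottom edge — so the leg tops tuck under the beam, the beam's underside is 744 mm above the floor, and the feet are 505 mm apart outside-to-outside with the beam centred between them. The two leg pairs are set in 61 mm from either end of the beam.


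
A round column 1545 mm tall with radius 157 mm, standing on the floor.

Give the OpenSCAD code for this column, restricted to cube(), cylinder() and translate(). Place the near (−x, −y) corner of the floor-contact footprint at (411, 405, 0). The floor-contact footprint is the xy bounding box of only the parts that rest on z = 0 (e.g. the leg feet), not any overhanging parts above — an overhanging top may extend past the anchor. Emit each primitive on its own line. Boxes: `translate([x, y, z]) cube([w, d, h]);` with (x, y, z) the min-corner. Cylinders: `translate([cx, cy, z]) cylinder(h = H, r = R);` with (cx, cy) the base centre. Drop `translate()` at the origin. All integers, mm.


translate([568, 562, 0]) cylinder(h = 1545, r = 157);


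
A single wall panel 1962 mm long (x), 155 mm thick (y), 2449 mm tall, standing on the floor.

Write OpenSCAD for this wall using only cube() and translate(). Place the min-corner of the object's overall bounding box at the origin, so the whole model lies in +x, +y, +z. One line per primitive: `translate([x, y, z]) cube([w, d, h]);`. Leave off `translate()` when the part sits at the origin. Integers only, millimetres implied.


cube([1962, 155, 2449]);


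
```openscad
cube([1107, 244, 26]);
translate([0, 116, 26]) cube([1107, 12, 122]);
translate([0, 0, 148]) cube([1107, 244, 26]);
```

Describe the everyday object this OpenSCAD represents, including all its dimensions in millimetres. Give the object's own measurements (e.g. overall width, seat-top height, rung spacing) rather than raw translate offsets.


An I-beam lying along x, 1107 mm long. Overall section height 174 mm. Two flanges 244 mm wide (y) and 26 mm thick, one on the floor and one at the top; a web 12 mm thick runs between them, centred on the flange width.


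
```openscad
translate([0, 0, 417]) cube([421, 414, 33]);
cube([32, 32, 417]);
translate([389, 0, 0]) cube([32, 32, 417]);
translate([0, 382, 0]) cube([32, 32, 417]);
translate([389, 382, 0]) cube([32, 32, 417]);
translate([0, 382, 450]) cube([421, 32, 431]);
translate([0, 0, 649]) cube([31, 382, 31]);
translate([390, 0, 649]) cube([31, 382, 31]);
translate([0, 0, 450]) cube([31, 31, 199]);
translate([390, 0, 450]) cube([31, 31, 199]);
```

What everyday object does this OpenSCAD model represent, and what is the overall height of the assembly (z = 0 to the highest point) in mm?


A chair. The overall height is 881 mm.

A slab on four corner posts with a tall panel at the back — a chair. The seat slab sits at z = 417 with thickness 33, and the 431 mm backrest starts at the seat top, so the overall height is 417 + 33 + 431 = 881 mm.


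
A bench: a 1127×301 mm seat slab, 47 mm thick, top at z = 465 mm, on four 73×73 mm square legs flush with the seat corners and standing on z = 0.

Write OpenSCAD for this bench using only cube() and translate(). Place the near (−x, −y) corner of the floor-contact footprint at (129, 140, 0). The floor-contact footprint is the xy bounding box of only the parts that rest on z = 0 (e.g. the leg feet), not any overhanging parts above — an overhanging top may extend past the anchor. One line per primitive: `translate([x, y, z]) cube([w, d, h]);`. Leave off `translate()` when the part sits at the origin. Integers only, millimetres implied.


// leg_h = 465 − 47 = 418
translate([129, 140, 418]) cube([1127, 301, 47]);
translate([129, 140, 0]) cube([73, 73, 418]);
translate([129, 368, 0]) cube([73, 73, 418]);
translate([1183, 140, 0]) cube([73, 73, 418]);
translate([1183, 368, 0]) cube([73, 73, 418]);


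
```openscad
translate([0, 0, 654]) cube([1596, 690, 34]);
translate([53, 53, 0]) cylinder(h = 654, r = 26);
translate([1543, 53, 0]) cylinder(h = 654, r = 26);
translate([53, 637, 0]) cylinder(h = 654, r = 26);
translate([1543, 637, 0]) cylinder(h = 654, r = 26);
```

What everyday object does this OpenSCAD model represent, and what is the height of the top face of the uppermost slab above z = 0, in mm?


A table. The table height is 688 mm.

A 1596×690×34 slab sits at z = 654 on four Ø52 mm round legs — a table. The top surface is at 654 + 34 = 688 mm.


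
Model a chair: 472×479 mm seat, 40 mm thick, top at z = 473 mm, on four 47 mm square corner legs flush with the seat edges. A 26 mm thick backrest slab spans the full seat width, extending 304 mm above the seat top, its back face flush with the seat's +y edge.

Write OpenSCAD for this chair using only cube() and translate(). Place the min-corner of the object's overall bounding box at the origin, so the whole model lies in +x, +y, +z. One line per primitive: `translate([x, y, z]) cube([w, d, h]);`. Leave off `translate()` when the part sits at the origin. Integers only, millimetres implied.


// leg_h = 473 - 40 = 433
translate([0, 0, 433]) cube([472, 479, 40]);
cube([47, 47, 433]);
translate([425, 0, 0]) cube([47, 47, 433]);
translate([0, 432, 0]) cube([47, 47, 433]);
translate([425, 432, 0]) cube([47, 47, 433]);
translate([0, 453, 473]) cube([472, 26, 304]);


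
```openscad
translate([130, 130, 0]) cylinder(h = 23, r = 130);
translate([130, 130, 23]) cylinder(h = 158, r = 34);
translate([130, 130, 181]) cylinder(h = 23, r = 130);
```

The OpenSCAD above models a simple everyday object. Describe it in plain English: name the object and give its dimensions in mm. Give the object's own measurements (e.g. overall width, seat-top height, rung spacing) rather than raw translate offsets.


A spool: two coaxial disc flanges of radius 130 mm and thickness 23 mm, joined by a core cylinder of radius 34 mm and height 158 mm. The lower flange rests on z = 0 and the three cylinders share a vertical axis.


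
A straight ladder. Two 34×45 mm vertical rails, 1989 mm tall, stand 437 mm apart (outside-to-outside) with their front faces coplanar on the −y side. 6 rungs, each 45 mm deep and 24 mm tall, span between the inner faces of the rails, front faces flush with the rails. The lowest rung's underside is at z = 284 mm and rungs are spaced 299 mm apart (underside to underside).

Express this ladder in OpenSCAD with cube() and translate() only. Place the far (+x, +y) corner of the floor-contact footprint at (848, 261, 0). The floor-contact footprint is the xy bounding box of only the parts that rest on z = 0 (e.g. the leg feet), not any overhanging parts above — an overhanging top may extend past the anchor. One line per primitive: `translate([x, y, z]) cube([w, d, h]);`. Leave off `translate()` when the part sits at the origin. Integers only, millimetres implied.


translate([411, 216, 0]) cube([34, 45, 1989]);
translate([814, 216, 0]) cube([34, 45, 1989]);
translate([445, 216, 284]) cube([369, 45, 24]);
translate([445, 216, 583]) cube([369, 45, 24]);
translate([445, 216, 882]) cube([369, 45, 24]);
translate([445, 216, 1181]) cube([369, 45, 24]);
translate([445, 216, 1480]) cube([369, 45, 24]);
translate([445, 216, 1779]) cube([369, 45, 24]);


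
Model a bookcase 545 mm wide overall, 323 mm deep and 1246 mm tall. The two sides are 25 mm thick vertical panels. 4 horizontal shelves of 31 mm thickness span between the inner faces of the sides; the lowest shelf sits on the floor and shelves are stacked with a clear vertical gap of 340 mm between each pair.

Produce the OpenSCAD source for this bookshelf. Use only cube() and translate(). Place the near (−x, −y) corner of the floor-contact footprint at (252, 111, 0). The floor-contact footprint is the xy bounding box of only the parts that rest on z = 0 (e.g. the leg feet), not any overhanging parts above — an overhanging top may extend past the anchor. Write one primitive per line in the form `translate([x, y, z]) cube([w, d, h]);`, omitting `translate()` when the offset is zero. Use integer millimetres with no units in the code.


translate([252, 111, 0]) cube([25, 323, 1246]);
translate([772, 111, 0]) cube([25, 323, 1246]);
translate([277, 111, 0]) cube([495, 323, 31]);
translate([277, 111, 371]) cube([495, 323, 31]);
translate([277, 111, 742]) cube([495, 323, 31]);
translate([277, 111, 1113]) cube([495, 323, 31]);


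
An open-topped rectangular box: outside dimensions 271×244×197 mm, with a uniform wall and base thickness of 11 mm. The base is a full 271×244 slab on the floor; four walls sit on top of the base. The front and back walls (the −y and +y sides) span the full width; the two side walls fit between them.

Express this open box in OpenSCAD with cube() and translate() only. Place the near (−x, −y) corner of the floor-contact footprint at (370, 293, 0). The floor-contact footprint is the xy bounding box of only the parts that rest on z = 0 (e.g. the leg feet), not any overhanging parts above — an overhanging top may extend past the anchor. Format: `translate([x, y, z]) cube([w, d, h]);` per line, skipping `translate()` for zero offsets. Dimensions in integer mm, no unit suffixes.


translate([370, 293, 0]) cube([271, 244, 11]);
translate([370, 293, 11]) cube([271, 11, 186]);
translate([370, 526, 11]) cube([271, 11, 186]);
translate([370, 304, 11]) cube([11, 222, 186]);
translate([630, 304, 11]) cube([11, 222, 186]);


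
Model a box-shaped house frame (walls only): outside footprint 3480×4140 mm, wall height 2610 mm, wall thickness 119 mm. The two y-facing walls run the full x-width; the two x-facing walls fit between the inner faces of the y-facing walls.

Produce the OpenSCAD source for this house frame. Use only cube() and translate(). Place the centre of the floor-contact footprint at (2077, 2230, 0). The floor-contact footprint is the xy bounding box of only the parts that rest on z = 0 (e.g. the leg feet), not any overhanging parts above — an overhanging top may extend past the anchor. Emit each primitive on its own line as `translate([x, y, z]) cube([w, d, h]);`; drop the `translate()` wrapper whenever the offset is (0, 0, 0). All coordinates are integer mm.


translate([337, 160, 0]) cube([3480, 119, 2610]);
translate([337, 4181, 0]) cube([3480, 119, 2610]);
translate([337, 279, 0]) cube([119, 3902, 2610]);
translate([3698, 279, 0]) cube([119, 3902, 2610]);


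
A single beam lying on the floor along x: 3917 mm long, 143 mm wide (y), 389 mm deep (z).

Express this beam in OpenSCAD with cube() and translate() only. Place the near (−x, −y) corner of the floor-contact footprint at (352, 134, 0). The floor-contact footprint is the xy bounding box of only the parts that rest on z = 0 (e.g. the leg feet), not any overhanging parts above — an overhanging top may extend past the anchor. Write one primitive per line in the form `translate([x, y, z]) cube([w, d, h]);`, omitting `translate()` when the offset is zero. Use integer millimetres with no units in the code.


translate([352, 134, 0]) cube([3917, 143, 389]);


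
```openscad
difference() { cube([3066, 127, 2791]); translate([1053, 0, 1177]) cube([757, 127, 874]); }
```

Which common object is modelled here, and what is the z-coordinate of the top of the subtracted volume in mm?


A wall with a window opening. The window head height is 2051 mm.

A wall with a rectangular opening subtracted — a window. Sill at z = 1177, opening 874 mm tall, so the head is at 1177 + 874 = 2051 mm.


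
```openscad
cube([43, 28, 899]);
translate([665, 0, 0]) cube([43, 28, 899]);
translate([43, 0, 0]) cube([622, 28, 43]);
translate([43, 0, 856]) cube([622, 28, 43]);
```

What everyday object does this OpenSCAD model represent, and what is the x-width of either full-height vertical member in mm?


A picture frame. The border width is 43 mm.

Four thin pieces enclosing a rectangular opening — a picture frame. The two full-height stiles are 899 mm tall; the top rail sits at z = 856 and is 43 mm tall, so the border above the opening is 899 − 856 = 43 mm, matching the stile x-width.


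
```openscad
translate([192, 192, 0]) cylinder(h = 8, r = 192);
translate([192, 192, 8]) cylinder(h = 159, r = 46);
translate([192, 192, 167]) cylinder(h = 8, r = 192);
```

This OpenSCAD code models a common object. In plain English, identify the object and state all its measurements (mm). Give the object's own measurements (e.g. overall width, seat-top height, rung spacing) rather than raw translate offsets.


A spool: two coaxial disc flanges of radius 192 mm and thickness 8 mm, joined by a core cylinder of radius 46 mm and height 159 mm. The lower flange rests on z = 0 and the three cylinders share a vertical axis.
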